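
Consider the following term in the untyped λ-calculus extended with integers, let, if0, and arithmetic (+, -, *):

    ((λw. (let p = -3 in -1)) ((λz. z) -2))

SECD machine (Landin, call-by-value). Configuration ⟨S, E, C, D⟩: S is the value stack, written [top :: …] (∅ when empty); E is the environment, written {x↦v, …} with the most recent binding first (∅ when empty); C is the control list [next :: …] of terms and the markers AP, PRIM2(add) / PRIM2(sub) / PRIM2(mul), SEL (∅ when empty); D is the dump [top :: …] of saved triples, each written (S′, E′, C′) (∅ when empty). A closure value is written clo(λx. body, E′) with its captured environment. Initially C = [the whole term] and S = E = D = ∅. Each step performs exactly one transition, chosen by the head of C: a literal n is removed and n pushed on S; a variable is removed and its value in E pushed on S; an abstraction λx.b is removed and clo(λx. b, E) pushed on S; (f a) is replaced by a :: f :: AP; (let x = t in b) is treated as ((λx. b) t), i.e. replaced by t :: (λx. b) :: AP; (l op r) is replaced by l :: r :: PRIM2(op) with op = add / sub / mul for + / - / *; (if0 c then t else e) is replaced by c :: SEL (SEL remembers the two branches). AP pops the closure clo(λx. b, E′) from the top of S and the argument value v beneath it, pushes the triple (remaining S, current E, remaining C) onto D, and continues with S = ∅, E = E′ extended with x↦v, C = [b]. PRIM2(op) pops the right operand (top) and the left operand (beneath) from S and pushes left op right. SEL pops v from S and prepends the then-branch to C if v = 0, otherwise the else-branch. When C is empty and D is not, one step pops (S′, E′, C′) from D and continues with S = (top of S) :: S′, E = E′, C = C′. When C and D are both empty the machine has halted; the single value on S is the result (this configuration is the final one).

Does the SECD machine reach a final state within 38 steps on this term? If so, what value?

[0] <S=∅, E=∅, C=[((λw. (let p = -3 in -1)) ((λz. z) -2))], D=∅>
[1] <S=∅, E=∅, C=[((λz. z) -2) :: (λw. (let p = -3 in -1)) :: AP], D=∅>
[2] <S=∅, E=∅, C=[-2 :: (λz. z) :: AP :: (λw. (let p = -3 in -1)) :: AP], D=∅>
[3] <S=[-2], E=∅, C=[(λz. z) :: AP :: (λw. (let p = -3 in -1)) :: AP], D=∅>
[4] <S=[clo(λz. z, ∅) :: -2], E=∅, C=[AP :: (λw. (let p = -3 in -1)) :: AP], D=∅>
[5] <S=∅, E={z↦-2}, C=[z], D=[(∅, ∅, [(λw. (let p = -3 in -1)) :: AP])]>
[6] <S=[-2], E={z↦-2}, C=∅, D=[(∅, ∅, [(λw. (let p = -3 in -1)) :: AP])]>
[7] <S=[-2], E=∅, C=[(λw. (let p = -3 in -1)) :: AP], D=∅>
[8] <S=[clo(λw. (let p = -3 in -1), ∅) :: -2], E=∅, C=[AP], D=∅>
[9] <S=∅, E={w↦-2}, C=[(let p = -3 in -1)], D=[(∅, ∅, ∅)]>
[10] <S=∅, E={w↦-2}, C=[-3 :: (λp. -1) :: AP], D=[(∅, ∅, ∅)]>
[11] <S=[-3], E={w↦-2}, C=[(λp. -1) :: AP], D=[(∅, ∅, ∅)]>
[12] <S=[clo(λp. -1, {w↦-2}) :: -3], E={w↦-2}, C=[AP], D=[(∅, ∅, ∅)]>
[13] <S=∅, E={p↦-3, w↦-2}, C=[-1], D=[(∅, {w↦-2}, ∅) :: (∅, ∅, ∅)]>
[14] <S=[-1], E={p↦-3, w↦-2}, C=∅, D=[(∅, {w↦-2}, ∅) :: (∅, ∅, ∅)]>
[15] <S=[-1], E={w↦-2}, C=∅, D=[(∅, ∅, ∅)]>
[16] <S=[-1], E=∅, C=∅, D=∅>
→ final value -1

Answer: -1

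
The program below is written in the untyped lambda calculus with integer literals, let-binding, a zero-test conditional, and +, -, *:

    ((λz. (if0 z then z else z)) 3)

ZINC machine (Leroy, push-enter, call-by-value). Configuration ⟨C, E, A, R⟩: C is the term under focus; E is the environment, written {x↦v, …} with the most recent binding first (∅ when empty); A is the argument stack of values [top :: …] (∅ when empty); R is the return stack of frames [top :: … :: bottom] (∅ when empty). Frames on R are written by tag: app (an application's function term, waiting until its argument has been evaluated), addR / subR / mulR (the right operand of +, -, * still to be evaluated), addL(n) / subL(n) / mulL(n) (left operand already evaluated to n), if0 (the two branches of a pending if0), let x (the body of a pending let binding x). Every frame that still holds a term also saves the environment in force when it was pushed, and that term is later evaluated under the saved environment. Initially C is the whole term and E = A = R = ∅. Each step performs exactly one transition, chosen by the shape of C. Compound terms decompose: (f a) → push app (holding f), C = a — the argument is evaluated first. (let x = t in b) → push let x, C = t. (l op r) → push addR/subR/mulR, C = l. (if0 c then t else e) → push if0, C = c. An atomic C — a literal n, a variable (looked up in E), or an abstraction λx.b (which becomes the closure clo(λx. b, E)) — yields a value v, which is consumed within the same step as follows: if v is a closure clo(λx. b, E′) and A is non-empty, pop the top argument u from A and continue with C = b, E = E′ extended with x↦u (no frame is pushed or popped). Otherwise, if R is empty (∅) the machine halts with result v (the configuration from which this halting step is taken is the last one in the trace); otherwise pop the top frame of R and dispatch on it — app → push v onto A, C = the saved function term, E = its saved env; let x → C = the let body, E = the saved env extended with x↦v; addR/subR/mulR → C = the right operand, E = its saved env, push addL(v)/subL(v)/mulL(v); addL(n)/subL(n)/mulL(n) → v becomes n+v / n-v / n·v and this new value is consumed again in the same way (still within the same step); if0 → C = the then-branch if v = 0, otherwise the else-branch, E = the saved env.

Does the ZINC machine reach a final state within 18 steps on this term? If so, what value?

Answer: 3

Machine steps:
[0] ⟨C=((λz. (if0 z then z else z)) 3); E=∅; A=∅; R=∅⟩
[1] ⟨C=3; E=∅; A=∅; R=[app]⟩
[2] ⟨C=(λz. (if0 z then z else z)); E=∅; A=[3]; R=∅⟩
[3] ⟨C=(if0 z then z else z); E={z↦3}; A=∅; R=∅⟩
[4] ⟨C=z; E={z↦3}; A=∅; R=[if0]⟩
[5] ⟨C=z; E={z↦3}; A=∅; R=∅⟩
→ final value 3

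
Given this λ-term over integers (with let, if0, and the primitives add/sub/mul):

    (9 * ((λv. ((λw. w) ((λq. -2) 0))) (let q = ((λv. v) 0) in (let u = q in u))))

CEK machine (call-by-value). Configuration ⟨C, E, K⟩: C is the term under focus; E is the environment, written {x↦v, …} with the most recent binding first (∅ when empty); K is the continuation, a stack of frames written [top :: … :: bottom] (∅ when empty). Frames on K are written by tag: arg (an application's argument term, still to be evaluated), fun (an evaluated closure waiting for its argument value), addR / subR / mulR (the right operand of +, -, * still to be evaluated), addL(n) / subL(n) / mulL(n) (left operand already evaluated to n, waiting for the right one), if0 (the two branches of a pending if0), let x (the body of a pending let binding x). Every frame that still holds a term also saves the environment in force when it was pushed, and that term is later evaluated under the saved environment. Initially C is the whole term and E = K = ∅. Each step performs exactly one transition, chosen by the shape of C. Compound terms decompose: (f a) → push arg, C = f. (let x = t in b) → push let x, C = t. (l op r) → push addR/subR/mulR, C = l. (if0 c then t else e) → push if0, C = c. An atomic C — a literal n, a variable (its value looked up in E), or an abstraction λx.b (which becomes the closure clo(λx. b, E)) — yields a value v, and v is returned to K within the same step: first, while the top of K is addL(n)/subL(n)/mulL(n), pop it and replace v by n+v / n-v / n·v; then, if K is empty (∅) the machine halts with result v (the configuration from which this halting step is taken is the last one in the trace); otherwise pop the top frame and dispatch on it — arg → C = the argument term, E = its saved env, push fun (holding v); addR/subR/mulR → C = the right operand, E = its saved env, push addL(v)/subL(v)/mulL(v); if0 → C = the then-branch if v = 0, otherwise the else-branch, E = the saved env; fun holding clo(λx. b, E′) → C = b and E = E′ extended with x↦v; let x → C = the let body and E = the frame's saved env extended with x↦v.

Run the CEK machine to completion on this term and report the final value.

t=0: [C=(9 * ((λv. ((λw. w) ((λq. -2) 0))) (let q = ((λv. v) 0) in (let u = q in u)))) | E=∅ | K=∅]
t=1: [C=9 | E=∅ | K=[mulR]]
t=2: [C=((λv. ((λw. w) ((λq. -2) 0))) (let q = ((λv. v) 0) in (let u = q in u))) | E=∅ | K=[mulL(9)]]
t=3: [C=(λv. ((λw. w) ((λq. -2) 0))) | E=∅ | K=[arg :: mulL(9)]]
t=4: [C=(let q = ((λv. v) 0) in (let u = q in u)) | E=∅ | K=[fun :: mulL(9)]]
t=5: [C=((λv. v) 0) | E=∅ | K=[let q :: fun :: mulL(9)]]
t=6: [C=(λv. v) | E=∅ | K=[arg :: let q :: fun :: mulL(9)]]
t=7: [C=0 | E=∅ | K=[fun :: let q :: fun :: mulL(9)]]
t=8: [C=v | E={v↦0} | K=[let q :: fun :: mulL(9)]]
t=9: [C=(let u = q in u) | E={q↦0} | K=[fun :: mulL(9)]]
t=10: [C=q | E={q↦0} | K=[let u :: fun :: mulL(9)]]
t=11: [C=u | E={u↦0, q↦0} | K=[fun :: mulL(9)]]
t=12: [C=((λw. w) ((λq. -2) 0)) | E={v↦0} | K=[mulL(9)]]
t=13: [C=(λw. w) | E={v↦0} | K=[arg :: mulL(9)]]
t=14: [C=((λq. -2) 0) | E={v↦0} | K=[fun :: mulL(9)]]
t=15: [C=(λq. -2) | E={v↦0} | K=[arg :: fun :: mulL(9)]]
t=16: [C=0 | E={v↦0} | K=[fun :: fun :: mulL(9)]]
t=17: [C=-2 | E={q↦0, v↦0} | K=[fun :: mulL(9)]]
t=18: [C=w | E={w↦-2, v↦0} | K=[mulL(9)]]
→ final value -18

Answer: -18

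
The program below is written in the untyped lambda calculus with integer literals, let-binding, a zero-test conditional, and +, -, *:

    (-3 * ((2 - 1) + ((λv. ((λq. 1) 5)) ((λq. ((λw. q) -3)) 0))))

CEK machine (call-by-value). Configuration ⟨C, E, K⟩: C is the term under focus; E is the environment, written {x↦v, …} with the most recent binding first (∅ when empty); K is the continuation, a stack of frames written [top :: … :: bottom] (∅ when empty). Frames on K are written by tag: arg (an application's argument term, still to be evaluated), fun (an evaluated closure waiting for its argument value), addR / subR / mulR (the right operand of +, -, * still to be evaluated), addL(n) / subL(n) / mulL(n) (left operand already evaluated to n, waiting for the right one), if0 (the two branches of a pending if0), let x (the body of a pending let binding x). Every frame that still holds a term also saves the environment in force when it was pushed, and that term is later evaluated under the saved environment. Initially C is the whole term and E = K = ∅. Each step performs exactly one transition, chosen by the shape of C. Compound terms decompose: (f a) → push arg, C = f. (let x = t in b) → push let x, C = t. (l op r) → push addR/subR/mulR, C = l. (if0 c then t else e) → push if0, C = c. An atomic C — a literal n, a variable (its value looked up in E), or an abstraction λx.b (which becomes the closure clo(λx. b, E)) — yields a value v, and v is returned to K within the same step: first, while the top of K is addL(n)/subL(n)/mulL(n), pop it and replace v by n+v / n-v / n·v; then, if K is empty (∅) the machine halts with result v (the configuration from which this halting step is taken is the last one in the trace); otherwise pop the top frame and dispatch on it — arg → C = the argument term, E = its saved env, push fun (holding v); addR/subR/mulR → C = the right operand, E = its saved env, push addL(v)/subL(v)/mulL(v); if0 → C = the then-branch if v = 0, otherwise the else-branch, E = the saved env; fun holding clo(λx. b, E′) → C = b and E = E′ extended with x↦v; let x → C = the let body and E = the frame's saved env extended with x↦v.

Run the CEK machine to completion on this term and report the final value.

[0] [C=(-3 * ((2 - 1) + ((λv. ((λq. 1) 5)) ((λq. ((λw. q) -3)) 0)))) | E=∅ | K=∅]
[1] [C=-3 | E=∅ | K=[mulR]]
[2] [C=((2 - 1) + ((λv. ((λq. 1) 5)) ((λq. ((λw. q) -3)) 0))) | E=∅ | K=[mulL(-3)]]
[3] [C=(2 - 1) | E=∅ | K=[addR :: mulL(-3)]]
[4] [C=2 | E=∅ | K=[subR :: addR :: mulL(-3)]]
[5] [C=1 | E=∅ | K=[subL(2) :: addR :: mulL(-3)]]
[6] [C=((λv. ((λq. 1) 5)) ((λq. ((λw. q) -3)) 0)) | E=∅ | K=[addL(1) :: mulL(-3)]]
[7] [C=(λv. ((λq. 1) 5)) | E=∅ | K=[arg :: addL(1) :: mulL(-3)]]
[8] [C=((λq. ((λw. q) -3)) 0) | E=∅ | K=[fun :: addL(1) :: mulL(-3)]]
[9] [C=(λq. ((λw. q) -3)) | E=∅ | K=[arg :: fun :: addL(1) :: mulL(-3)]]
[10] [C=0 | E=∅ | K=[fun :: fun :: addL(1) :: mulL(-3)]]
[11] [C=((λw. q) -3) | E={q↦0} | K=[fun :: addL(1) :: mulL(-3)]]
[12] [C=(λw. q) | E={q↦0} | K=[arg :: fun :: addL(1) :: mulL(-3)]]
[13] [C=-3 | E={q↦0} | K=[fun :: fun :: addL(1) :: mulL(-3)]]
[14] [C=q | E={w↦-3, q↦0} | K=[fun :: addL(1) :: mulL(-3)]]
[15] [C=((λq. 1) 5) | E={v↦0} | K=[addL(1) :: mulL(-3)]]
[16] [C=(λq. 1) | E={v↦0} | K=[arg :: addL(1) :: mulL(-3)]]
[17] [C=5 | E={v↦0} | K=[fun :: addL(1) :: mulL(-3)]]
[18] [C=1 | E={q↦5, v↦0} | K=[addL(1) :: mulL(-3)]]
→ final value -6

Answer: -6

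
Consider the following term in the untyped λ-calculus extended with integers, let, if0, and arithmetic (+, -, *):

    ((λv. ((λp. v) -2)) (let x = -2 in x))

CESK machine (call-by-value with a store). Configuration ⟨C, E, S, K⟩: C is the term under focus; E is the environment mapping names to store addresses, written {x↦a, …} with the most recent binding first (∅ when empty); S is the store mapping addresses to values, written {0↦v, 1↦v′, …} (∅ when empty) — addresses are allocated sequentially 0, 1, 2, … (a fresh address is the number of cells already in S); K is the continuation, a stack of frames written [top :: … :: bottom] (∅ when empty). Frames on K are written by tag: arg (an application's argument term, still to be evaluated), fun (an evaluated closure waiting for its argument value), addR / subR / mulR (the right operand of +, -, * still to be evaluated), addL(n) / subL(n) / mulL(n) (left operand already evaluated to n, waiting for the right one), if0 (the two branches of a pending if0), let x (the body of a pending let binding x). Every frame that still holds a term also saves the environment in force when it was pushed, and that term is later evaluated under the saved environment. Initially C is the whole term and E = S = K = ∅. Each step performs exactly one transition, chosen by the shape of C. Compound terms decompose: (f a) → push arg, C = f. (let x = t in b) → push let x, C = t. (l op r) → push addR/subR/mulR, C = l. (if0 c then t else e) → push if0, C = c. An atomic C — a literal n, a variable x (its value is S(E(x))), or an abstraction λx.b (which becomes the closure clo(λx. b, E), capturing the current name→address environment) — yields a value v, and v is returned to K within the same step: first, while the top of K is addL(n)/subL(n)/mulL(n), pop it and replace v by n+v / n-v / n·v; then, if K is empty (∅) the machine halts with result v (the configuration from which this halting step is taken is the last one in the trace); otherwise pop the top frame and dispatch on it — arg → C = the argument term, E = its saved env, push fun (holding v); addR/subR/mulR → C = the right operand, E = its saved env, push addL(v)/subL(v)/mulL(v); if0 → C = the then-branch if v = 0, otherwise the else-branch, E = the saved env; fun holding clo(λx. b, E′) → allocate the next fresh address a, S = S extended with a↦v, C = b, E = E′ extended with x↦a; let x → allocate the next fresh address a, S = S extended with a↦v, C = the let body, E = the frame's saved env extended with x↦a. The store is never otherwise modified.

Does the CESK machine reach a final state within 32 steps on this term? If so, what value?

0. <C=((λv. ((λp. v) -2)) (let x = -2 in x)), E=∅, S=∅, K=∅>
1. <C=(λv. ((λp. v) -2)), E=∅, S=∅, K=[arg]>
2. <C=(let x = -2 in x), E=∅, S=∅, K=[fun]>
3. <C=-2, E=∅, S=∅, K=[let x :: fun]>
4. <C=x, E={x↦0}, S={0↦-2}, K=[fun]>
5. <C=((λp. v) -2), E={v↦1}, S={0↦-2, 1↦-2}, K=∅>
6. <C=(λp. v), E={v↦1}, S={0↦-2, 1↦-2}, K=[arg]>
7. <C=-2, E={v↦1}, S={0↦-2, 1↦-2}, K=[fun]>
8. <C=v, E={p↦2, v↦1}, S={0↦-2, 1↦-2, 2↦-2}, K=∅>
→ final value -2

Answer: -2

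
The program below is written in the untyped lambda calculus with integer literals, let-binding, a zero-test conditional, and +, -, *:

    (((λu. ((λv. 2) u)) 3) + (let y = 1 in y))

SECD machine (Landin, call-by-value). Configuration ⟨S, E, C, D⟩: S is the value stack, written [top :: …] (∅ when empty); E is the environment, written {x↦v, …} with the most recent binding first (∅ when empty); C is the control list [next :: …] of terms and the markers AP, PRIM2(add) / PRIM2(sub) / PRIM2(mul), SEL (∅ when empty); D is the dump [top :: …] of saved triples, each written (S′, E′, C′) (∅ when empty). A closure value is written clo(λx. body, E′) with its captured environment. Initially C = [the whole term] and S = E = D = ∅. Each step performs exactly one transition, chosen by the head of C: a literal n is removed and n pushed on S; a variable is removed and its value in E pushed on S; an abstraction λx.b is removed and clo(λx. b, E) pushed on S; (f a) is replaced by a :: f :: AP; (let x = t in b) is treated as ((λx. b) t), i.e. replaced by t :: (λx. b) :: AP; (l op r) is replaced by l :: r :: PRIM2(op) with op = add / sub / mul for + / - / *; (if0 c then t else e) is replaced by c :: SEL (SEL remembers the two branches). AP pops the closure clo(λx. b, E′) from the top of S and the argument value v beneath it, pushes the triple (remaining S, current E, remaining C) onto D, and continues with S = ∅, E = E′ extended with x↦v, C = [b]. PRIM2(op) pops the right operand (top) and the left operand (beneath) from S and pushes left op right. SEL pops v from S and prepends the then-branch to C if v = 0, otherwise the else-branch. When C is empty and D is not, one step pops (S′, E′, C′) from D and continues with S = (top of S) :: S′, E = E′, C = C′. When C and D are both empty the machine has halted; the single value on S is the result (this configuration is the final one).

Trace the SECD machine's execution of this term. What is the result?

[0] <S=∅, E=∅, C=[(((λu. ((λv. 2) u)) 3) + (let y = 1 in y))], D=∅>
[1] <S=∅, E=∅, C=[((λu. ((λv. 2) u)) 3) :: (let y = 1 in y) :: PRIM2(add)], D=∅>
[2] <S=∅, E=∅, C=[3 :: (λu. ((λv. 2) u)) :: AP :: (let y = 1 in y) :: PRIM2(add)], D=∅>
[3] <S=[3], E=∅, C=[(λu. ((λv. 2) u)) :: AP :: (let y = 1 in y) :: PRIM2(add)], D=∅>
[4] <S=[clo(λu. ((λv. 2) u), ∅) :: 3], E=∅, C=[AP :: (let y = 1 in y) :: PRIM2(add)], D=∅>
[5] <S=∅, E={u↦3}, C=[((λv. 2) u)], D=[(∅, ∅, [(let y = 1 in y) :: PRIM2(add)])]>
[6] <S=∅, E={u↦3}, C=[u :: (λv. 2) :: AP], D=[(∅, ∅, [(let y = 1 in y) :: PRIM2(add)])]>
[7] <S=[3], E={u↦3}, C=[(λv. 2) :: AP], D=[(∅, ∅, [(let y = 1 in y) :: PRIM2(add)])]>
[8] <S=[clo(λv. 2, {u↦3}) :: 3], E={u↦3}, C=[AP], D=[(∅, ∅, [(let y = 1 in y) :: PRIM2(add)])]>
[9] <S=∅, E={v↦3, u↦3}, C=[2], D=[(∅, {u↦3}, ∅) :: (∅, ∅, [(let y = 1 in y) :: PRIM2(add)])]>
[10] <S=[2], E={v↦3, u↦3}, C=∅, D=[(∅, {u↦3}, ∅) :: (∅, ∅, [(let y = 1 in y) :: PRIM2(add)])]>
[11] <S=[2], E={u↦3}, C=∅, D=[(∅, ∅, [(let y = 1 in y) :: PRIM2(add)])]>
[12] <S=[2], E=∅, C=[(let y = 1 in y) :: PRIM2(add)], D=∅>
[13] <S=[2], E=∅, C=[1 :: (λy. y) :: AP :: PRIM2(add)], D=∅>
[14] <S=[1 :: 2], E=∅, C=[(λy. y) :: AP :: PRIM2(add)], D=∅>
[15] <S=[clo(λy. y, ∅) :: 1 :: 2], E=∅, C=[AP :: PRIM2(add)], D=∅>
[16] <S=∅, E={y↦1}, C=[y], D=[([2], ∅, [PRIM2(add)])]>
[17] <S=[1], E={y↦1}, C=∅, D=[([2], ∅, [PRIM2(add)])]>
[18] <S=[1 :: 2], E=∅, C=[PRIM2(add)], D=∅>
[19] <S=[3], E=∅, C=∅, D=∅>
→ final value 3

Answer: 3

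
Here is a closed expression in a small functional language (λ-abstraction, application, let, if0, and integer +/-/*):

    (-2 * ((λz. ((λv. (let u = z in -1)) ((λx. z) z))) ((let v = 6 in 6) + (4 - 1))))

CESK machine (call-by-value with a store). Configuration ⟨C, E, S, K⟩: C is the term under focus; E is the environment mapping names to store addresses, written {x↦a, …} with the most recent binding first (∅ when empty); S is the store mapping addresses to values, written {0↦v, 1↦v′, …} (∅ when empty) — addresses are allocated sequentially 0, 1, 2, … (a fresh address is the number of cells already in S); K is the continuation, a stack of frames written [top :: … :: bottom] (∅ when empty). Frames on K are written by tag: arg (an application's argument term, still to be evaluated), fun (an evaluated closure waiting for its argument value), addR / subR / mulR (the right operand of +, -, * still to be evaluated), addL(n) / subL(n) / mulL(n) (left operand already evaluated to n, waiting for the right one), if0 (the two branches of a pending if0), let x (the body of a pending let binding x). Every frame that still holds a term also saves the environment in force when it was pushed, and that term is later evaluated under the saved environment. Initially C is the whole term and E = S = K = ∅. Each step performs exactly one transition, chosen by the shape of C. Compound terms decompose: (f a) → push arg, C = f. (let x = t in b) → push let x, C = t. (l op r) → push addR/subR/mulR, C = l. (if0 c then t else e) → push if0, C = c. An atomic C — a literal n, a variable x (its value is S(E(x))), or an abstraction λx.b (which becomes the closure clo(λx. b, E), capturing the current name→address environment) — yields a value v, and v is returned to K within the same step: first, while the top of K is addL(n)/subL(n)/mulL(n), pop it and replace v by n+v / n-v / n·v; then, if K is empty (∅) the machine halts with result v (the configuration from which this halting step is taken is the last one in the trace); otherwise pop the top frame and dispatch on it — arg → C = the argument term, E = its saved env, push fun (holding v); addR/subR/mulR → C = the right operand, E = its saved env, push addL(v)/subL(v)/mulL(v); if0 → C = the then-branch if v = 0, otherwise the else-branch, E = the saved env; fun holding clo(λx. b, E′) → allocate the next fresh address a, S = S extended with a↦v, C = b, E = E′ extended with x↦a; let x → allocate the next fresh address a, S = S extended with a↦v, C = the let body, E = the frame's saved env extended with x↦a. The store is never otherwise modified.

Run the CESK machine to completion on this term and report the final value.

Answer: 2

Machine steps:
t=0: [C=(-2 * ((λz. ((λv. (let u = z in -1)) ((λx. z) z))) ((let v = 6 in 6) + (4 - 1)))) | E=∅ | S=∅ | K=∅]
t=1: [C=-2 | E=∅ | S=∅ | K=[mulR]]
t=2: [C=((λz. ((λv. (let u = z in -1)) ((λx. z) z))) ((let v = 6 in 6) + (4 - 1))) | E=∅ | S=∅ | K=[mulL(-2)]]
t=3: [C=(λz. ((λv. (let u = z in -1)) ((λx. z) z))) | E=∅ | S=∅ | K=[arg :: mulL(-2)]]
t=4: [C=((let v = 6 in 6) + (4 - 1)) | E=∅ | S=∅ | K=[fun :: mulL(-2)]]
t=5: [C=(let v = 6 in 6) | E=∅ | S=∅ | K=[addR :: fun :: mulL(-2)]]
t=6: [C=6 | E=∅ | S=∅ | K=[let v :: addR :: fun :: mulL(-2)]]
t=7: [C=6 | E={v↦0} | S={0↦6} | K=[addR :: fun :: mulL(-2)]]
t=8: [C=(4 - 1) | E=∅ | S={0↦6} | K=[addL(6) :: fun :: mulL(-2)]]
t=9: [C=4 | E=∅ | S={0↦6} | K=[subR :: addL(6) :: fun :: mulL(-2)]]
t=10: [C=1 | E=∅ | S={0↦6} | K=[subL(4) :: addL(6) :: fun :: mulL(-2)]]
t=11: [C=((λv. (let u = z in -1)) ((λx. z) z)) | E={z↦1} | S={0↦6, 1↦9} | K=[mulL(-2)]]
t=12: [C=(λv. (let u = z in -1)) | E={z↦1} | S={0↦6, 1↦9} | K=[arg :: mulL(-2)]]
t=13: [C=((λx. z) z) | E={z↦1} | S={0↦6, 1↦9} | K=[fun :: mulL(-2)]]
t=14: [C=(λx. z) | E={z↦1} | S={0↦6, 1↦9} | K=[arg :: fun :: mulL(-2)]]
t=15: [C=z | E={z↦1} | S={0↦6, 1↦9} | K=[fun :: fun :: mulL(-2)]]
t=16: [C=z | E={x↦2, z↦1} | S={0↦6, 1↦9, 2↦9} | K=[fun :: mulL(-2)]]
t=17: [C=(let u = z in -1) | E={v↦3, z↦1} | S={0↦6, 1↦9, 2↦9, 3↦9} | K=[mulL(-2)]]
t=18: [C=z | E={v↦3, z↦1} | S={0↦6, 1↦9, 2↦9, 3↦9} | K=[let u :: mulL(-2)]]
t=19: [C=-1 | E={u↦4, v↦3, z↦1} | S={0↦6, 1↦9, 2↦9, 3↦9, 4↦9} | K=[mulL(-2)]]
→ final value 2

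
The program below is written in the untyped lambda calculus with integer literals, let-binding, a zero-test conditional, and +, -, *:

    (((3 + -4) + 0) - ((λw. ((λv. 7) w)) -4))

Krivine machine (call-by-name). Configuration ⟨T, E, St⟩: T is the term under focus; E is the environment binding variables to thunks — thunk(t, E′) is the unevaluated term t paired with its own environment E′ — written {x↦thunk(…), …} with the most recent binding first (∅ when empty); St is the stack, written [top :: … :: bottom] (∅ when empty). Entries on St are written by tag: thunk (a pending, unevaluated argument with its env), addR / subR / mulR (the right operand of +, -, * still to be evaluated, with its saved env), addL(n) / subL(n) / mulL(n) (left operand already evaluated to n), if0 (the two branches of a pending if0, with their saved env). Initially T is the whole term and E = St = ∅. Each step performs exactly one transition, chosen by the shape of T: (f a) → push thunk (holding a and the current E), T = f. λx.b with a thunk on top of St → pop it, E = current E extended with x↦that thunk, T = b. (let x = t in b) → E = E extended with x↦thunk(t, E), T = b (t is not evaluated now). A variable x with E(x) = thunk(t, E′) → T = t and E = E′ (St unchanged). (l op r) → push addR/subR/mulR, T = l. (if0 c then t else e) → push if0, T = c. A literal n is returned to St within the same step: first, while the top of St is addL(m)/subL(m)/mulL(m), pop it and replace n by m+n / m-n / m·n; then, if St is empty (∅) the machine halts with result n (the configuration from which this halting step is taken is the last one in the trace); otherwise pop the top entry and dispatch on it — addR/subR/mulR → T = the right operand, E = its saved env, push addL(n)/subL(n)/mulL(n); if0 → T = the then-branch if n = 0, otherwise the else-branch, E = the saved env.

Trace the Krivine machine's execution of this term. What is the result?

0. ⟨T=(((3 + -4) + 0) - ((λw. ((λv. 7) w)) -4)); E=∅; St=∅⟩
1. ⟨T=((3 + -4) + 0); E=∅; St=[subR]⟩
2. ⟨T=(3 + -4); E=∅; St=[addR :: subR]⟩
3. ⟨T=3; E=∅; St=[addR :: addR :: subR]⟩
4. ⟨T=-4; E=∅; St=[addL(3) :: addR :: subR]⟩
5. ⟨T=0; E=∅; St=[addL(-1) :: subR]⟩
6. ⟨T=((λw. ((λv. 7) w)) -4); E=∅; St=[subL(-1)]⟩
7. ⟨T=(λw. ((λv. 7) w)); E=∅; St=[thunk :: subL(-1)]⟩
8. ⟨T=((λv. 7) w); E={w↦thunk(-4, ∅)}; St=[subL(-1)]⟩
9. ⟨T=(λv. 7); E={w↦thunk(-4, ∅)}; St=[thunk :: subL(-1)]⟩
10. ⟨T=7; E={v↦thunk(w, {w↦thunk(-4, ∅)}), w↦thunk(-4, ∅)}; St=[subL(-1)]⟩
→ final value -8

Answer: -8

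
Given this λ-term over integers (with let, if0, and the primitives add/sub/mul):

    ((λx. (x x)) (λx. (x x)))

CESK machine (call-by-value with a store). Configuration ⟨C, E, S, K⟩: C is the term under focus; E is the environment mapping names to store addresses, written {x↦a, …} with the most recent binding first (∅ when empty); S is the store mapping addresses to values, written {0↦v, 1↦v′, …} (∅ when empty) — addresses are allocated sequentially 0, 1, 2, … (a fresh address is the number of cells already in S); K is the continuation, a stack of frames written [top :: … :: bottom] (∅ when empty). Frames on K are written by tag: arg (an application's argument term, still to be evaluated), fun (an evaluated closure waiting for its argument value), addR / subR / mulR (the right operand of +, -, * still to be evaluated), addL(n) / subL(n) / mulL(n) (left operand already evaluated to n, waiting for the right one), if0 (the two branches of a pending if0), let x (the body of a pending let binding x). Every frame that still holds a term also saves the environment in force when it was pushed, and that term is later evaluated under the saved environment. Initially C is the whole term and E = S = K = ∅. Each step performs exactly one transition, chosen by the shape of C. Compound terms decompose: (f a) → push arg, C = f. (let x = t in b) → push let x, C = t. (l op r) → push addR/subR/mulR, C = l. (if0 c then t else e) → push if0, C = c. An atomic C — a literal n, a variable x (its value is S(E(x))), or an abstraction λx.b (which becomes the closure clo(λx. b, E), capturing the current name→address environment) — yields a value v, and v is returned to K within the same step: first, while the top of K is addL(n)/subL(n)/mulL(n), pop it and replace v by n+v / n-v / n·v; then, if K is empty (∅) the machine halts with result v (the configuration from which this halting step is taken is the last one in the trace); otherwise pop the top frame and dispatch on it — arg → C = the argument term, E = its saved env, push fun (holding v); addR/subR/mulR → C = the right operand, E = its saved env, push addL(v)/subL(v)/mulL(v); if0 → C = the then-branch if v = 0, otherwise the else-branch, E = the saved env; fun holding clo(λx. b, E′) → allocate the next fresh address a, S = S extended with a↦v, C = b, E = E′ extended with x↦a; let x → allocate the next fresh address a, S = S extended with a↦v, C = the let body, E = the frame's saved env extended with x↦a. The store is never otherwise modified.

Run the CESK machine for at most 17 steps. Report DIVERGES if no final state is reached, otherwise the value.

Answer: DIVERGES (no final state within 17 steps)

Execution trace:
[0] ⟨C=((λx. (x x)) (λx. (x x))); E=∅; S=∅; K=∅⟩
[1] ⟨C=(λx. (x x)); E=∅; S=∅; K=[arg]⟩
[2] ⟨C=(λx. (x x)); E=∅; S=∅; K=[fun]⟩
[3] ⟨C=(x x); E={x↦0}; S={0↦clo(λx. (x x), ∅)}; K=∅⟩
[4] ⟨C=x; E={x↦0}; S={0↦clo(λx. (x x), ∅)}; K=[arg]⟩
[5] ⟨C=x; E={x↦0}; S={0↦clo(λx. (x x), ∅)}; K=[fun]⟩
[6] ⟨C=(x x); E={x↦1}; S={0↦clo(λx. (x x), ∅), 1↦clo(λx. (x x), ∅)}; K=∅⟩
[7] ⟨C=x; E={x↦1}; S={0↦clo(λx. (x x), ∅), 1↦clo(λx. (x x), ∅)}; K=[arg]⟩
[8] ⟨C=x; E={x↦1}; S={0↦clo(λx. (x x), ∅), 1↦clo(λx. (x x), ∅)}; K=[fun]⟩
[9] ⟨C=(x x); E={x↦2}; S={0↦clo(λx. (x x), ∅), 1↦clo(λx. (x x), ∅), 2↦clo(λx. (x x), ∅)}; K=∅⟩
[10] ⟨C=x; E={x↦2}; S={0↦clo(λx. (x x), ∅), 1↦clo(λx. (x x), ∅), 2↦clo(λx. (x x), ∅)}; K=[arg]⟩
[11] ⟨C=x; E={x↦2}; S={0↦clo(λx. (x x), ∅), 1↦clo(λx. (x x), ∅), 2↦clo(λx. (x x), ∅)}; K=[fun]⟩
[12] ⟨C=(x x); E={x↦3}; S={0↦clo(λx. (x x), ∅), 1↦clo(λx. (x x), ∅), 2↦clo(λx. (x x), ∅), 3↦clo(λx. (x x), ∅)}; K=∅⟩
[13] ⟨C=x; E={x↦3}; S={0↦clo(λx. (x x), ∅), 1↦clo(λx. (x x), ∅), 2↦clo(λx. (x x), ∅), 3↦clo(λx. (x x), ∅)}; K=[arg]⟩
[14] ⟨C=x; E={x↦3}; S={0↦clo(λx. (x x), ∅), 1↦clo(λx. (x x), ∅), 2↦clo(λx. (x x), ∅), 3↦clo(λx. (x x), ∅)}; K=[fun]⟩
[15] ⟨C=(x x); E={x↦4}; S={0↦clo(λx. (x x), ∅), 1↦clo(λx. (x x), ∅), 2↦clo(λx. (x x), ∅), 3↦clo(λx. (x x), ∅), 4↦clo(λx. (x x), ∅)}; K=∅⟩
[16] ⟨C=x; E={x↦4}; S={0↦clo(λx. (x x), ∅), 1↦clo(λx. (x x), ∅), 2↦clo(λx. (x x), ∅), 3↦clo(λx. (x x), ∅), 4↦clo(λx. (x x), ∅)}; K=[arg]⟩
[17] ⟨C=x; E={x↦4}; S={0↦clo(λx. (x x), ∅), 1↦clo(λx. (x x), ∅), 2↦clo(λx. (x x), ∅), 3↦clo(λx. (x x), ∅), 4↦clo(λx. (x x), ∅)}; K=[fun]⟩
→ 17 transitions taken and the configuration is still not final: no result within 17 steps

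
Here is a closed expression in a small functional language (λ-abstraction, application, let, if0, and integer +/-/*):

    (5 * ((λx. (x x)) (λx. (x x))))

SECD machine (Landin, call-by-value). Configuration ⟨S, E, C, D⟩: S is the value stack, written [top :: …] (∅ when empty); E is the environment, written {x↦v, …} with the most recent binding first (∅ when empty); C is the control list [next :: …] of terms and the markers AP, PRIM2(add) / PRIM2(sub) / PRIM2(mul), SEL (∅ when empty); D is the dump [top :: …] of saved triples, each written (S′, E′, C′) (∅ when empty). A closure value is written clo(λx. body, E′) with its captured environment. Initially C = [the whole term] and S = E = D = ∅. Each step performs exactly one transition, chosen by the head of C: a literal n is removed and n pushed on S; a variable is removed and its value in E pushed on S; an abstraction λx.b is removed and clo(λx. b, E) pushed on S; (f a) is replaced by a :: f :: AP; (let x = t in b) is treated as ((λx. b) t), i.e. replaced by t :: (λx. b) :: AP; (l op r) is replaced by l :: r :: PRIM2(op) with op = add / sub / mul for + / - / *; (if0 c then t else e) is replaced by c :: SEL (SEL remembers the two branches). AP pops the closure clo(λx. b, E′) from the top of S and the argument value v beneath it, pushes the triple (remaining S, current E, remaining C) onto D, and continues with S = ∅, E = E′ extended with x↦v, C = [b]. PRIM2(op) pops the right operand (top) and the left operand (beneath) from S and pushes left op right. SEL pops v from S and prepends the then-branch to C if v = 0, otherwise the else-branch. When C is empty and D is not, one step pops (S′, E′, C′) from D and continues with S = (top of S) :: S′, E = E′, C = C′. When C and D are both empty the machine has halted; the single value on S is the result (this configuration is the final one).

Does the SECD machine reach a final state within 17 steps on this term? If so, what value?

t=0: ⟨S=∅; E=∅; C=[(5 * ((λx. (x x)) (λx. (x x))))]; D=∅⟩
t=1: ⟨S=∅; E=∅; C=[5 :: ((λx. (x x)) (λx. (x x))) :: PRIM2(mul)]; D=∅⟩
t=2: ⟨S=[5]; E=∅; C=[((λx. (x x)) (λx. (x x))) :: PRIM2(mul)]; D=∅⟩
t=3: ⟨S=[5]; E=∅; C=[(λx. (x x)) :: (λx. (x x)) :: AP :: PRIM2(mul)]; D=∅⟩
t=4: ⟨S=[clo(λx. (x x), ∅) :: 5]; E=∅; C=[(λx. (x x)) :: AP :: PRIM2(mul)]; D=∅⟩
t=5: ⟨S=[clo(λx. (x x), ∅) :: clo(λx. (x x), ∅) :: 5]; E=∅; C=[AP :: PRIM2(mul)]; D=∅⟩
t=6: ⟨S=∅; E={x↦clo(λx. (x x), ∅)}; C=[(x x)]; D=[([5], ∅, [PRIM2(mul)])]⟩
t=7: ⟨S=∅; E={x↦clo(λx. (x x), ∅)}; C=[x :: x :: AP]; D=[([5], ∅, [PRIM2(mul)])]⟩
t=8: ⟨S=[clo(λx. (x x), ∅)]; E={x↦clo(λx. (x x), ∅)}; C=[x :: AP]; D=[([5], ∅, [PRIM2(mul)])]⟩
t=9: ⟨S=[clo(λx. (x x), ∅) :: clo(λx. (x x), ∅)]; E={x↦clo(λx. (x x), ∅)}; C=[AP]; D=[([5], ∅, [PRIM2(mul)])]⟩
t=10: ⟨S=∅; E={x↦clo(λx. (x x), ∅)}; C=[(x x)]; D=[(∅, {x↦clo(λx. (x x), ∅)}, ∅) :: ([5], ∅, [PRIM2(mul)])]⟩
t=11: ⟨S=∅; E={x↦clo(λx. (x x), ∅)}; C=[x :: x :: AP]; D=[(∅, {x↦clo(λx. (x x), ∅)}, ∅) :: ([5], ∅, [PRIM2(mul)])]⟩
t=12: ⟨S=[clo(λx. (x x), ∅)]; E={x↦clo(λx. (x x), ∅)}; C=[x :: AP]; D=[(∅, {x↦clo(λx. (x x), ∅)}, ∅) :: ([5], ∅, [PRIM2(mul)])]⟩
t=13: ⟨S=[clo(λx. (x x), ∅) :: clo(λx. (x x), ∅)]; E={x↦clo(λx. (x x), ∅)}; C=[AP]; D=[(∅, {x↦clo(λx. (x x), ∅)}, ∅) :: ([5], ∅, [PRIM2(mul)])]⟩
t=14: ⟨S=∅; E={x↦clo(λx. (x x), ∅)}; C=[(x x)]; D=[(∅, {x↦clo(λx. (x x), ∅)}, ∅) :: (∅, {x↦clo(λx. (x x), ∅)}, ∅) :: ([5], ∅, [PRIM2(mul)])]⟩
t=15: ⟨S=∅; E={x↦clo(λx. (x x), ∅)}; C=[x :: x :: AP]; D=[(∅, {x↦clo(λx. (x x), ∅)}, ∅) :: (∅, {x↦clo(λx. (x x), ∅)}, ∅) :: ([5], ∅, [PRIM2(mul)])]⟩
t=16: ⟨S=[clo(λx. (x x), ∅)]; E={x↦clo(λx. (x x), ∅)}; C=[x :: AP]; D=[(∅, {x↦clo(λx. (x x), ∅)}, ∅) :: (∅, {x↦clo(λx. (x x), ∅)}, ∅) :: ([5], ∅, [PRIM2(mul)])]⟩
t=17: ⟨S=[clo(λx. (x x), ∅) :: clo(λx. (x x), ∅)]; E={x↦clo(λx. (x x), ∅)}; C=[AP]; D=[(∅, {x↦clo(λx. (x x), ∅)}, ∅) :: (∅, {x↦clo(λx. (x x), ∅)}, ∅) :: ([5], ∅, [PRIM2(mul)])]⟩
→ 17 transitions taken and the configuration is still not final: no result within 17 steps

Answer: DIVERGES (no final state within 17 steps)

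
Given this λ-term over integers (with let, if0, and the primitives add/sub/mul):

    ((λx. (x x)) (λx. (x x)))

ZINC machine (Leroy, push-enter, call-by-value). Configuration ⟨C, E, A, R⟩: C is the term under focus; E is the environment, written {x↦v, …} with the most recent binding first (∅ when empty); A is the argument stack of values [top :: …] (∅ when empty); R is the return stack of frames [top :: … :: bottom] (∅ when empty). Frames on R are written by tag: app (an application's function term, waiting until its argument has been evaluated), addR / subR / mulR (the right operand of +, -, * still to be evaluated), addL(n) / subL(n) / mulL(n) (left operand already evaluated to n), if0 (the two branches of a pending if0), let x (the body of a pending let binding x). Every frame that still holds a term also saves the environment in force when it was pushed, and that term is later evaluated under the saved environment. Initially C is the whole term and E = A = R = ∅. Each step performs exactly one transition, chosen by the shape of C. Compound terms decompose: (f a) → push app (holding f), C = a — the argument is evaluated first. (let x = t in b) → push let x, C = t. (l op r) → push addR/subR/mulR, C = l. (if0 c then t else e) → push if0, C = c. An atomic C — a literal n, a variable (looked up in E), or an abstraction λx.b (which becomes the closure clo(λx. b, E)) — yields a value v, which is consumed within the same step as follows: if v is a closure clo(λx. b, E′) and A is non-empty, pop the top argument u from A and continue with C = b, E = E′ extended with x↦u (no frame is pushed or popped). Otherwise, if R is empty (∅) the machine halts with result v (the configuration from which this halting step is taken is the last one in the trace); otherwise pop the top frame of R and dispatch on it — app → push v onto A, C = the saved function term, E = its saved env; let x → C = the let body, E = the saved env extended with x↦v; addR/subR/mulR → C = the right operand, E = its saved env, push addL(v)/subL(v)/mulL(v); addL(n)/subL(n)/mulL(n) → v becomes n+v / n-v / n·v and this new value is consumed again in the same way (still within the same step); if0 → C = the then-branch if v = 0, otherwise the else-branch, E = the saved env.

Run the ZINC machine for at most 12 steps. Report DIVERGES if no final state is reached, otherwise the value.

step 0: <C=((λx. (x x)) (λx. (x x))), E=∅, A=∅, R=∅>
step 1: <C=(λx. (x x)), E=∅, A=∅, R=[app]>
step 2: <C=(λx. (x x)), E=∅, A=[clo(λx. (x x), ∅)], R=∅>
step 3: <C=(x x), E={x↦clo(λx. (x x), ∅)}, A=∅, R=∅>
step 4: <C=x, E={x↦clo(λx. (x x), ∅)}, A=∅, R=[app]>
step 5: <C=x, E={x↦clo(λx. (x x), ∅)}, A=[clo(λx. (x x), ∅)], R=∅>
… configuration repeats with period 3 (steps 3–5 recur indefinitely) …

Answer: DIVERGES (no final state within 12 steps)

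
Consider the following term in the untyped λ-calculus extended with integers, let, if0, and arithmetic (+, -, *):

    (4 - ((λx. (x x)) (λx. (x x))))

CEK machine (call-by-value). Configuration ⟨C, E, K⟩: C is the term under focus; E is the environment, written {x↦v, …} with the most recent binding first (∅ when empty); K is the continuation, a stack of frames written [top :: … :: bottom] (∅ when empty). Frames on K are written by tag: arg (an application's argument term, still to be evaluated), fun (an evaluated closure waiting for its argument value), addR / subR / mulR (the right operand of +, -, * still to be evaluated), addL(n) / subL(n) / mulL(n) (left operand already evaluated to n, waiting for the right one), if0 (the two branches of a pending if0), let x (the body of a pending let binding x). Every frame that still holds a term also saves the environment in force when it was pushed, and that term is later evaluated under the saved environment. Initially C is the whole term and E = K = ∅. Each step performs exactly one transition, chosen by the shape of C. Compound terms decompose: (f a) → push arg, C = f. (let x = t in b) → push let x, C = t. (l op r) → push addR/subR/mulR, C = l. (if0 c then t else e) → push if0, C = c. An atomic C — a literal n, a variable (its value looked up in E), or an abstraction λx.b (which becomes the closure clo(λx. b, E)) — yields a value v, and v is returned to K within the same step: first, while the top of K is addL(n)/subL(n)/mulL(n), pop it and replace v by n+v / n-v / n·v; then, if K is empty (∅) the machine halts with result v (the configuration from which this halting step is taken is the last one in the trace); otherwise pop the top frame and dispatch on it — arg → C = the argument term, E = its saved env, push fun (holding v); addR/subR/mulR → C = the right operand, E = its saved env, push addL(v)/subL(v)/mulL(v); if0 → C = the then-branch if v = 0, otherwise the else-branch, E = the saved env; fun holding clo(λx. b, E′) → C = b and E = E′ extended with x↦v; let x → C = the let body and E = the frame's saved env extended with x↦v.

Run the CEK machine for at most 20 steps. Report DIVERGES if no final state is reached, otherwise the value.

[0] ⟨C=(4 - ((λx. (x x)) (λx. (x x)))); E=∅; K=∅⟩
[1] ⟨C=4; E=∅; K=[subR]⟩
[2] ⟨C=((λx. (x x)) (λx. (x x))); E=∅; K=[subL(4)]⟩
[3] ⟨C=(λx. (x x)); E=∅; K=[arg :: subL(4)]⟩
[4] ⟨C=(λx. (x x)); E=∅; K=[fun :: subL(4)]⟩
[5] ⟨C=(x x); E={x↦clo(λx. (x x), ∅)}; K=[subL(4)]⟩
[6] ⟨C=x; E={x↦clo(λx. (x x), ∅)}; K=[arg :: subL(4)]⟩
[7] ⟨C=x; E={x↦clo(λx. (x x), ∅)}; K=[fun :: subL(4)]⟩
… configuration repeats with period 3 (steps 5–7 recur indefinitely) …

Answer: DIVERGES (no final state within 20 steps)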